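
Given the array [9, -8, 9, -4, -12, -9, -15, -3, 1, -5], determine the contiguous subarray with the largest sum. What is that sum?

Using Kadane's algorithm on [9, -8, 9, -4, -12, -9, -15, -3, 1, -5]:

Scanning through the array:
Position 1 (value -8): max_ending_here = 1, max_so_far = 9
Position 2 (value 9): max_ending_here = 10, max_so_far = 10
Position 3 (value -4): max_ending_here = 6, max_so_far = 10
Position 4 (value -12): max_ending_here = -6, max_so_far = 10
Position 5 (value -9): max_ending_here = -9, max_so_far = 10
Position 6 (value -15): max_ending_here = -15, max_so_far = 10
Position 7 (value -3): max_ending_here = -3, max_so_far = 10
Position 8 (value 1): max_ending_here = 1, max_so_far = 10
Position 9 (value -5): max_ending_here = -4, max_so_far = 10

Maximum subarray: [9, -8, 9]
Maximum sum: 10

The maximum subarray is [9, -8, 9] with sum 10. This subarray runs from index 0 to index 2.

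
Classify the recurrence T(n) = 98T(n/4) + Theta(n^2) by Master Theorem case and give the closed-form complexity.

Master Theorem for T(n) = 98T(n/4) + O(n^2):

a = 98, b = 4, c = 2
log_b(a) = log_4(98) = 3.3074

Case 1: c = 2 < log_4(98) = 3.3074
T(n) = O(n^(log_4 98))

For T(n) = 98T(n/4) + O(n^2): log_4(98) = 3.3074. This is Case 1 of the Master Theorem (c < log_b(a), work dominated by leaves), giving O(n^(log_4 98)).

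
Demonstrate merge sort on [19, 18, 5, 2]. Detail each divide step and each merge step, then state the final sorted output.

Merge sort trace:

Split: [19, 18, 5, 2] -> [19, 18] and [5, 2]
  Split: [19, 18] -> [19] and [18]
  Merge: [19] + [18] -> [18, 19]
  Split: [5, 2] -> [5] and [2]
  Merge: [5] + [2] -> [2, 5]
Merge: [18, 19] + [2, 5] -> [2, 5, 18, 19]

Final sorted array: [2, 5, 18, 19]

The merge sort proceeds by recursively splitting the array and merging sorted halves.
After all merges, the sorted array is [2, 5, 18, 19].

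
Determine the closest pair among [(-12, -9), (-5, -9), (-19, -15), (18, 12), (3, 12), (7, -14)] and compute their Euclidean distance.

Computing all pairwise distances among 6 points:

d((-12, -9), (-5, -9)) = 7.0 <-- minimum
d((-12, -9), (-19, -15)) = 9.2195
d((-12, -9), (18, 12)) = 36.6197
d((-12, -9), (3, 12)) = 25.807
d((-12, -9), (7, -14)) = 19.6469
d((-5, -9), (-19, -15)) = 15.2315
d((-5, -9), (18, 12)) = 31.1448
d((-5, -9), (3, 12)) = 22.4722
d((-5, -9), (7, -14)) = 13.0
d((-19, -15), (18, 12)) = 45.8039
d((-19, -15), (3, 12)) = 34.8281
d((-19, -15), (7, -14)) = 26.0192
d((18, 12), (3, 12)) = 15.0
d((18, 12), (7, -14)) = 28.2312
d((3, 12), (7, -14)) = 26.3059

Closest pair: (-12, -9) and (-5, -9) with distance 7.0

The closest pair is (-12, -9) and (-5, -9) with Euclidean distance 7.0. For 6 points, brute-force pairwise comparison is shown above. For large n, the divide-and-conquer algorithm (sort by x, recurse on halves, check the dividing strip) achieves O(n log n).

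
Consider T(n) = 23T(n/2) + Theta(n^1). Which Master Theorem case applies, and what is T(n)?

Master Theorem for T(n) = 23T(n/2) + O(n^1):

a = 23, b = 2, c = 1
log_b(a) = log_2(23) = 4.5236

Case 1: c = 1 < log_2(23) = 4.5236
T(n) = O(n^(log_2 23))

For T(n) = 23T(n/2) + O(n^1): log_2(23) = 4.5236. This is Case 1 of the Master Theorem (c < log_b(a), work dominated by leaves), giving O(n^(log_2 23)).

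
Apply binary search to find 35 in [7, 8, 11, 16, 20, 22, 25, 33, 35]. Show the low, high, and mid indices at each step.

Binary search for 35 in [7, 8, 11, 16, 20, 22, 25, 33, 35]:

lo=0, hi=8, mid=4, arr[mid]=20 -> 20 < 35, search right half
lo=5, hi=8, mid=6, arr[mid]=25 -> 25 < 35, search right half
lo=7, hi=8, mid=7, arr[mid]=33 -> 33 < 35, search right half
lo=8, hi=8, mid=8, arr[mid]=35 -> Found target at index 8!

Binary search finds 35 at index 8 after 4 comparisons. The search repeatedly halves the search space by comparing with the middle element.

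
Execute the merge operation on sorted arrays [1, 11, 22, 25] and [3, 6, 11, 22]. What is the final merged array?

Merging process:

Compare 1 vs 3: take 1 from left. Merged: [1]
Compare 11 vs 3: take 3 from right. Merged: [1, 3]
Compare 11 vs 6: take 6 from right. Merged: [1, 3, 6]
Compare 11 vs 11: take 11 from left. Merged: [1, 3, 6, 11]
Compare 22 vs 11: take 11 from right. Merged: [1, 3, 6, 11, 11]
Compare 22 vs 22: take 22 from left. Merged: [1, 3, 6, 11, 11, 22]
Compare 25 vs 22: take 22 from right. Merged: [1, 3, 6, 11, 11, 22, 22]
Append remaining from left: [25]. Merged: [1, 3, 6, 11, 11, 22, 22, 25]

Final merged array: [1, 3, 6, 11, 11, 22, 22, 25]
Total comparisons: 7

The merged array is [1, 3, 6, 11, 11, 22, 22, 25], requiring 7 comparisons. The merge step runs in O(n) time where n is the total number of elements.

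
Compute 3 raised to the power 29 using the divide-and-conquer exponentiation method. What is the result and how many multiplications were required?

Computing 3^29 by squaring (build up from 3^1; each line after the first costs one multiplication):

3^1 = 3
3^2 = (3^1)^2 = 3^2 = 9
3^3 = 3 * 3^2 = 3 * 9 = 27
3^6 = (3^3)^2 = 27^2 = 729
3^7 = 3 * 3^6 = 3 * 729 = 2187
3^14 = (3^7)^2 = 2187^2 = 4782969
3^28 = (3^14)^2 = 4782969^2 = 22876792454961
3^29 = 3 * 3^28 = 3 * 22876792454961 = 68630377364883

Result: 68630377364883
Multiplications needed: 7 (7 lines after 3^1)

3^29 = 68630377364883. Using exponentiation by squaring, this requires 7 multiplications. The key idea: if the exponent is even, square the half-power; if odd, multiply by the base once.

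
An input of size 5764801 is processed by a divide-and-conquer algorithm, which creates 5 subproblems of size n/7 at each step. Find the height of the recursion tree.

For divide and conquer with division factor 7:

Problem sizes at each level:
Level 0: 5764801
Level 1: 823543
Level 2: 117649
Level 3: 16807
Level 4: 2401
Level 5: 343
Level 6: 49
Level 7: 7
Level 8: 1

The root is level 0 and the size-1 base case is level 8 (the tree spans levels 0 through 8, i.e. 9 levels counting the root), so the depth is the number of divisions: log_7(5764801) = 8

The recursion tree depth is log_7(5764801) = 8. At each level, the problem size is divided by 7, so it takes 8 divisions to reduce to a base case of size 1. The algorithm makes 5 recursive calls at each level.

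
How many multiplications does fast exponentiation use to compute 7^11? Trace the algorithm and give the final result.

Computing 7^11 by squaring (build up from 7^1; each line after the first costs one multiplication):

7^1 = 7
7^2 = (7^1)^2 = 7^2 = 49
7^4 = (7^2)^2 = 49^2 = 2401
7^5 = 7 * 7^4 = 7 * 2401 = 16807
7^10 = (7^5)^2 = 16807^2 = 282475249
7^11 = 7 * 7^10 = 7 * 282475249 = 1977326743

Result: 1977326743
Multiplications needed: 5 (5 lines after 7^1)

7^11 = 1977326743. Using exponentiation by squaring, this requires 5 multiplications. The key idea: if the exponent is even, square the half-power; if odd, multiply by the base once.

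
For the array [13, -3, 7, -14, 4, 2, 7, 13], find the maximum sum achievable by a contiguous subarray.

Using Kadane's algorithm on [13, -3, 7, -14, 4, 2, 7, 13]:

Scanning through the array:
Position 1 (value -3): max_ending_here = 10, max_so_far = 13
Position 2 (value 7): max_ending_here = 17, max_so_far = 17
Position 3 (value -14): max_ending_here = 3, max_so_far = 17
Position 4 (value 4): max_ending_here = 7, max_so_far = 17
Position 5 (value 2): max_ending_here = 9, max_so_far = 17
Position 6 (value 7): max_ending_here = 16, max_so_far = 17
Position 7 (value 13): max_ending_here = 29, max_so_far = 29

Maximum subarray: [13, -3, 7, -14, 4, 2, 7, 13]
Maximum sum: 29

The maximum subarray is [13, -3, 7, -14, 4, 2, 7, 13] with sum 29. This subarray runs from index 0 to index 7.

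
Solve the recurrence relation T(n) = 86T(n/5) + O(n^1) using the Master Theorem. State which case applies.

Master Theorem for T(n) = 86T(n/5) + O(n^1):

a = 86, b = 5, c = 1
log_b(a) = log_5(86) = 2.7676

Case 1: c = 1 < log_5(86) = 2.7676
T(n) = O(n^(log_5 86))

For T(n) = 86T(n/5) + O(n^1): log_5(86) = 2.7676. This is Case 1 of the Master Theorem (c < log_b(a), work dominated by leaves), giving O(n^(log_5 86)).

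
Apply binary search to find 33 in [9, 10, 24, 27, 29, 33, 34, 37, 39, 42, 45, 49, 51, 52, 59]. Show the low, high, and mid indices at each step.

Binary search for 33 in [9, 10, 24, 27, 29, 33, 34, 37, 39, 42, 45, 49, 51, 52, 59]:

lo=0, hi=14, mid=7, arr[mid]=37 -> 37 > 33, search left half
lo=0, hi=6, mid=3, arr[mid]=27 -> 27 < 33, search right half
lo=4, hi=6, mid=5, arr[mid]=33 -> Found target at index 5!

Binary search finds 33 at index 5 after 3 comparisons. The search repeatedly halves the search space by comparing with the middle element.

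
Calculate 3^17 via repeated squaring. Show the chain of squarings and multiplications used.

Computing 3^17 by squaring (build up from 3^1; each line after the first costs one multiplication):

3^1 = 3
3^2 = (3^1)^2 = 3^2 = 9
3^4 = (3^2)^2 = 9^2 = 81
3^8 = (3^4)^2 = 81^2 = 6561
3^16 = (3^8)^2 = 6561^2 = 43046721
3^17 = 3 * 3^16 = 3 * 43046721 = 129140163

Result: 129140163
Multiplications needed: 5 (5 lines after 3^1)

3^17 = 129140163. Using exponentiation by squaring, this requires 5 multiplications. The key idea: if the exponent is even, square the half-power; if odd, multiply by the base once.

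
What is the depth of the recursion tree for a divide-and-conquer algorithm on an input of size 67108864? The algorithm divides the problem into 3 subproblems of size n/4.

For divide and conquer with division factor 4:

Problem sizes at each level:
Level 0: 67108864
Level 1: 16777216
Level 2: 4194304
Level 3: 1048576
Level 4: 262144
Level 5: 65536
Level 6: 16384
Level 7: 4096
Level 8: 1024
Level 9: 256
Level 10: 64
Level 11: 16
Level 12: 4
Level 13: 1

The root is level 0 and the size-1 base case is level 13 (the tree spans levels 0 through 13, i.e. 14 levels counting the root), so the depth is the number of divisions: log_4(67108864) = 13

The recursion tree depth is log_4(67108864) = 13. At each level, the problem size is divided by 4, so it takes 13 divisions to reduce to a base case of size 1. The algorithm makes 3 recursive calls at each level.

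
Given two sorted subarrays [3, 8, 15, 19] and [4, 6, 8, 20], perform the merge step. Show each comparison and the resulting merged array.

Merging process:

Compare 3 vs 4: take 3 from left. Merged: [3]
Compare 8 vs 4: take 4 from right. Merged: [3, 4]
Compare 8 vs 6: take 6 from right. Merged: [3, 4, 6]
Compare 8 vs 8: take 8 from left. Merged: [3, 4, 6, 8]
Compare 15 vs 8: take 8 from right. Merged: [3, 4, 6, 8, 8]
Compare 15 vs 20: take 15 from left. Merged: [3, 4, 6, 8, 8, 15]
Compare 19 vs 20: take 19 from left. Merged: [3, 4, 6, 8, 8, 15, 19]
Append remaining from right: [20]. Merged: [3, 4, 6, 8, 8, 15, 19, 20]

Final merged array: [3, 4, 6, 8, 8, 15, 19, 20]
Total comparisons: 7

The merged array is [3, 4, 6, 8, 8, 15, 19, 20], requiring 7 comparisons. The merge step runs in O(n) time where n is the total number of elements.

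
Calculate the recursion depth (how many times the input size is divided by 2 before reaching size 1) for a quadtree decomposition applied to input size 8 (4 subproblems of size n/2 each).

For divide and conquer with division factor 2:

Problem sizes at each level:
Level 0: 8
Level 1: 4
Level 2: 2
Level 3: 1

The root is level 0 and the size-1 base case is level 3 (the tree spans levels 0 through 3, i.e. 4 levels counting the root), so the depth is the number of divisions: log_2(8) = 3

The recursion tree depth is log_2(8) = 3. At each level, the problem size is divided by 2, so it takes 3 divisions to reduce to a base case of size 1. The algorithm makes 4 recursive calls at each level.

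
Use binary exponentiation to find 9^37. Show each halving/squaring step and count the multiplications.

Computing 9^37 by squaring (build up from 9^1; each line after the first costs one multiplication):

9^1 = 9
9^2 = (9^1)^2 = 9^2 = 81
9^4 = (9^2)^2 = 81^2 = 6561
9^8 = (9^4)^2 = 6561^2 = 43046721
9^9 = 9 * 9^8 = 9 * 43046721 = 387420489
9^18 = (9^9)^2 = 387420489^2 = 150094635296999121
9^36 = (9^18)^2 = 150094635296999121^2 = 22528399544939174411840147874772641
9^37 = 9 * 9^36 = 9 * 22528399544939174411840147874772641 = 202755595904452569706561330872953769

Result: 202755595904452569706561330872953769
Multiplications needed: 7 (7 lines after 9^1)

9^37 = 202755595904452569706561330872953769. Using exponentiation by squaring, this requires 7 multiplications. The key idea: if the exponent is even, square the half-power; if odd, multiply by the base once.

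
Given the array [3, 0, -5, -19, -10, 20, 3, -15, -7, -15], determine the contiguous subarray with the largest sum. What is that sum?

Using Kadane's algorithm on [3, 0, -5, -19, -10, 20, 3, -15, -7, -15]:

Scanning through the array:
Position 1 (value 0): max_ending_here = 3, max_so_far = 3
Position 2 (value -5): max_ending_here = -2, max_so_far = 3
Position 3 (value -19): max_ending_here = -19, max_so_far = 3
Position 4 (value -10): max_ending_here = -10, max_so_far = 3
Position 5 (value 20): max_ending_here = 20, max_so_far = 20
Position 6 (value 3): max_ending_here = 23, max_so_far = 23
Position 7 (value -15): max_ending_here = 8, max_so_far = 23
Position 8 (value -7): max_ending_here = 1, max_so_far = 23
Position 9 (value -15): max_ending_here = -14, max_so_far = 23

Maximum subarray: [20, 3]
Maximum sum: 23

The maximum subarray is [20, 3] with sum 23. This subarray runs from index 5 to index 6.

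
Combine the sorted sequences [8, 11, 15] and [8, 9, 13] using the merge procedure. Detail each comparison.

Merging process:

Compare 8 vs 8: take 8 from left. Merged: [8]
Compare 11 vs 8: take 8 from right. Merged: [8, 8]
Compare 11 vs 9: take 9 from right. Merged: [8, 8, 9]
Compare 11 vs 13: take 11 from left. Merged: [8, 8, 9, 11]
Compare 15 vs 13: take 13 from right. Merged: [8, 8, 9, 11, 13]
Append remaining from left: [15]. Merged: [8, 8, 9, 11, 13, 15]

Final merged array: [8, 8, 9, 11, 13, 15]
Total comparisons: 5

The merged array is [8, 8, 9, 11, 13, 15], requiring 5 comparisons. The merge step runs in O(n) time where n is the total number of elements.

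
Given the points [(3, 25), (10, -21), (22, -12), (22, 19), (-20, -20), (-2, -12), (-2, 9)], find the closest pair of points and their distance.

Computing all pairwise distances among 7 points:

d((3, 25), (10, -21)) = 46.5296
d((3, 25), (22, -12)) = 41.5933
d((3, 25), (22, 19)) = 19.9249
d((3, 25), (-20, -20)) = 50.5371
d((3, 25), (-2, -12)) = 37.3363
d((3, 25), (-2, 9)) = 16.7631
d((10, -21), (22, -12)) = 15.0 <-- minimum
d((10, -21), (22, 19)) = 41.7612
d((10, -21), (-20, -20)) = 30.0167
d((10, -21), (-2, -12)) = 15.0 <-- minimum
d((10, -21), (-2, 9)) = 32.311
d((22, -12), (22, 19)) = 31.0
d((22, -12), (-20, -20)) = 42.7551
d((22, -12), (-2, -12)) = 24.0
d((22, -12), (-2, 9)) = 31.8904
d((22, 19), (-20, -20)) = 57.3149
d((22, 19), (-2, -12)) = 39.2046
d((22, 19), (-2, 9)) = 26.0
d((-20, -20), (-2, -12)) = 19.6977
d((-20, -20), (-2, 9)) = 34.1321
d((-2, -12), (-2, 9)) = 21.0

Minimum distance: 15.0 (tie among 2 pairs: (10, -21) and (22, -12); (10, -21) and (-2, -12))

The minimum Euclidean distance is 15.0. There is a tie: 2 pairs achieve this minimum — (10, -21) and (22, -12); (10, -21) and (-2, -12). Any of these is a valid closest pair. For 7 points, brute-force pairwise comparison is shown above. For large n, the divide-and-conquer algorithm (sort by x, recurse on halves, check the dividing strip) achieves O(n log n).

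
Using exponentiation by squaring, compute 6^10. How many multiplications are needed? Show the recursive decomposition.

Computing 6^10 by squaring (build up from 6^1; each line after the first costs one multiplication):

6^1 = 6
6^2 = (6^1)^2 = 6^2 = 36
6^4 = (6^2)^2 = 36^2 = 1296
6^5 = 6 * 6^4 = 6 * 1296 = 7776
6^10 = (6^5)^2 = 7776^2 = 60466176

Result: 60466176
Multiplications needed: 4 (4 lines after 6^1)

6^10 = 60466176. Using exponentiation by squaring, this requires 4 multiplications. The key idea: if the exponent is even, square the half-power; if odd, multiply by the base once.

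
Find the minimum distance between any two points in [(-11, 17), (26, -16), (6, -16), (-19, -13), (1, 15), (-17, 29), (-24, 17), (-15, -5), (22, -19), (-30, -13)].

Computing all pairwise distances among 10 points:

d((-11, 17), (26, -16)) = 49.5782
d((-11, 17), (6, -16)) = 37.1214
d((-11, 17), (-19, -13)) = 31.0483
d((-11, 17), (1, 15)) = 12.1655
d((-11, 17), (-17, 29)) = 13.4164
d((-11, 17), (-24, 17)) = 13.0
d((-11, 17), (-15, -5)) = 22.3607
d((-11, 17), (22, -19)) = 48.8365
d((-11, 17), (-30, -13)) = 35.5106
d((26, -16), (6, -16)) = 20.0
d((26, -16), (-19, -13)) = 45.0999
d((26, -16), (1, 15)) = 39.8246
d((26, -16), (-17, 29)) = 62.2415
d((26, -16), (-24, 17)) = 59.9083
d((26, -16), (-15, -5)) = 42.45
d((26, -16), (22, -19)) = 5.0 <-- minimum
d((26, -16), (-30, -13)) = 56.0803
d((6, -16), (-19, -13)) = 25.1794
d((6, -16), (1, 15)) = 31.4006
d((6, -16), (-17, 29)) = 50.5371
d((6, -16), (-24, 17)) = 44.5982
d((6, -16), (-15, -5)) = 23.7065
d((6, -16), (22, -19)) = 16.2788
d((6, -16), (-30, -13)) = 36.1248
d((-19, -13), (1, 15)) = 34.4093
d((-19, -13), (-17, 29)) = 42.0476
d((-19, -13), (-24, 17)) = 30.4138
d((-19, -13), (-15, -5)) = 8.9443
d((-19, -13), (22, -19)) = 41.4367
d((-19, -13), (-30, -13)) = 11.0
d((1, 15), (-17, 29)) = 22.8035
d((1, 15), (-24, 17)) = 25.0799
d((1, 15), (-15, -5)) = 25.6125
d((1, 15), (22, -19)) = 39.9625
d((1, 15), (-30, -13)) = 41.7732
d((-17, 29), (-24, 17)) = 13.8924
d((-17, 29), (-15, -5)) = 34.0588
d((-17, 29), (22, -19)) = 61.8466
d((-17, 29), (-30, -13)) = 43.9659
d((-24, 17), (-15, -5)) = 23.7697
d((-24, 17), (22, -19)) = 58.4123
d((-24, 17), (-30, -13)) = 30.5941
d((-15, -5), (22, -19)) = 39.5601
d((-15, -5), (-30, -13)) = 17.0
d((22, -19), (-30, -13)) = 52.345

Closest pair: (26, -16) and (22, -19) with distance 5.0

The closest pair is (26, -16) and (22, -19) with Euclidean distance 5.0. For 10 points, brute-force pairwise comparison is shown above. For large n, the divide-and-conquer algorithm (sort by x, recurse on halves, check the dividing strip) achieves O(n log n).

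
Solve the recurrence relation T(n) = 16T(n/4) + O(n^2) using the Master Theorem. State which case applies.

Master Theorem for T(n) = 16T(n/4) + O(n^2):

a = 16, b = 4, c = 2
log_b(a) = log_4(16) = 2.0000

Case 2: c = 2 = log_4(16) = 2.0000
T(n) = O(n^2 log n) = O(n^2 log n)

For T(n) = 16T(n/4) + O(n^2): log_4(16) = 2.0000. This is Case 2 of the Master Theorem (c = log_b(a), equal work at all levels), giving O(n^2 log n).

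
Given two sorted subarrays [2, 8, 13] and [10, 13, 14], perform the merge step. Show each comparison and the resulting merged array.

Merging process:

Compare 2 vs 10: take 2 from left. Merged: [2]
Compare 8 vs 10: take 8 from left. Merged: [2, 8]
Compare 13 vs 10: take 10 from right. Merged: [2, 8, 10]
Compare 13 vs 13: take 13 from left. Merged: [2, 8, 10, 13]
Append remaining from right: [13, 14]. Merged: [2, 8, 10, 13, 13, 14]

Final merged array: [2, 8, 10, 13, 13, 14]
Total comparisons: 4

The merged array is [2, 8, 10, 13, 13, 14], requiring 4 comparisons. The merge step runs in O(n) time where n is the total number of elements.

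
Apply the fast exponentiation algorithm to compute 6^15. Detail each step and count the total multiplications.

Computing 6^15 by squaring (build up from 6^1; each line after the first costs one multiplication):

6^1 = 6
6^2 = (6^1)^2 = 6^2 = 36
6^3 = 6 * 6^2 = 6 * 36 = 216
6^6 = (6^3)^2 = 216^2 = 46656
6^7 = 6 * 6^6 = 6 * 46656 = 279936
6^14 = (6^7)^2 = 279936^2 = 78364164096
6^15 = 6 * 6^14 = 6 * 78364164096 = 470184984576

Result: 470184984576
Multiplications needed: 6 (6 lines after 6^1)

6^15 = 470184984576. Using exponentiation by squaring, this requires 6 multiplications. The key idea: if the exponent is even, square the half-power; if odd, multiply by the base once.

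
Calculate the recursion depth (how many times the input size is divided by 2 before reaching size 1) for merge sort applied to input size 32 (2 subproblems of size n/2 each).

For divide and conquer with division factor 2:

Problem sizes at each level:
Level 0: 32
Level 1: 16
Level 2: 8
Level 3: 4
Level 4: 2
Level 5: 1

The root is level 0 and the size-1 base case is level 5 (the tree spans levels 0 through 5, i.e. 6 levels counting the root), so the depth is the number of divisions: log_2(32) = 5

The recursion tree depth is log_2(32) = 5. At each level, the problem size is divided by 2, so it takes 5 divisions to reduce to a base case of size 1. The algorithm makes 2 recursive calls at each level.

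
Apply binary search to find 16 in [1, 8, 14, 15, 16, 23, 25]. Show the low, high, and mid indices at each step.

Binary search for 16 in [1, 8, 14, 15, 16, 23, 25]:

lo=0, hi=6, mid=3, arr[mid]=15 -> 15 < 16, search right half
lo=4, hi=6, mid=5, arr[mid]=23 -> 23 > 16, search left half
lo=4, hi=4, mid=4, arr[mid]=16 -> Found target at index 4!

Binary search finds 16 at index 4 after 3 comparisons. The search repeatedly halves the search space by comparing with the middle element.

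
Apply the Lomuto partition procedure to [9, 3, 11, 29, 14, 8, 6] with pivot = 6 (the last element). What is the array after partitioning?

Lomuto partition with pivot = 6:

Initial array: [9, 3, 11, 29, 14, 8, 6]

arr[0]=9 > 6: no swap
arr[1]=3 <= 6: swap with position 0, array becomes [3, 9, 11, 29, 14, 8, 6]
arr[2]=11 > 6: no swap
arr[3]=29 > 6: no swap
arr[4]=14 > 6: no swap
arr[5]=8 > 6: no swap

Place pivot at position 1: [3, 6, 11, 29, 14, 8, 9]
Pivot position: 1

After partitioning with pivot 6, the array becomes [3, 6, 11, 29, 14, 8, 9]. The pivot is placed at index 1. All elements to the left of the pivot are <= 6, and all elements to the right are > 6.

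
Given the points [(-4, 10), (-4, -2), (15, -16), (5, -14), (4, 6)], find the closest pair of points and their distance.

Computing all pairwise distances among 5 points:

d((-4, 10), (-4, -2)) = 12.0
d((-4, 10), (15, -16)) = 32.2025
d((-4, 10), (5, -14)) = 25.632
d((-4, 10), (4, 6)) = 8.9443 <-- minimum
d((-4, -2), (15, -16)) = 23.6008
d((-4, -2), (5, -14)) = 15.0
d((-4, -2), (4, 6)) = 11.3137
d((15, -16), (5, -14)) = 10.198
d((15, -16), (4, 6)) = 24.5967
d((5, -14), (4, 6)) = 20.025

Closest pair: (-4, 10) and (4, 6) with distance 8.9443

The closest pair is (-4, 10) and (4, 6) with Euclidean distance 8.9443. For 5 points, brute-force pairwise comparison is shown above. For large n, the divide-and-conquer algorithm (sort by x, recurse on halves, check the dividing strip) achieves O(n log n).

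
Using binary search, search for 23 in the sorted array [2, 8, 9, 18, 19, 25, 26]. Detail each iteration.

Binary search for 23 in [2, 8, 9, 18, 19, 25, 26]:

lo=0, hi=6, mid=3, arr[mid]=18 -> 18 < 23, search right half
lo=4, hi=6, mid=5, arr[mid]=25 -> 25 > 23, search left half
lo=4, hi=4, mid=4, arr[mid]=19 -> 19 < 23, search right half
lo=5 > hi=4, target 23 not found

Binary search determines that 23 is not in the array after 3 comparisons. The search space was exhausted without finding the target.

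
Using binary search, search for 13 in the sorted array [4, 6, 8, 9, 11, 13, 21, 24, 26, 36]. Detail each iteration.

Binary search for 13 in [4, 6, 8, 9, 11, 13, 21, 24, 26, 36]:

lo=0, hi=9, mid=4, arr[mid]=11 -> 11 < 13, search right half
lo=5, hi=9, mid=7, arr[mid]=24 -> 24 > 13, search left half
lo=5, hi=6, mid=5, arr[mid]=13 -> Found target at index 5!

Binary search finds 13 at index 5 after 3 comparisons. The search repeatedly halves the search space by comparing with the middle element.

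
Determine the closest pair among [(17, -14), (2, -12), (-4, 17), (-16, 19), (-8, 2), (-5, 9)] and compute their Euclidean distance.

Computing all pairwise distances among 6 points:

d((17, -14), (2, -12)) = 15.1327
d((17, -14), (-4, 17)) = 37.4433
d((17, -14), (-16, 19)) = 46.669
d((17, -14), (-8, 2)) = 29.6816
d((17, -14), (-5, 9)) = 31.8277
d((2, -12), (-4, 17)) = 29.6142
d((2, -12), (-16, 19)) = 35.8469
d((2, -12), (-8, 2)) = 17.2047
d((2, -12), (-5, 9)) = 22.1359
d((-4, 17), (-16, 19)) = 12.1655
d((-4, 17), (-8, 2)) = 15.5242
d((-4, 17), (-5, 9)) = 8.0623
d((-16, 19), (-8, 2)) = 18.7883
d((-16, 19), (-5, 9)) = 14.8661
d((-8, 2), (-5, 9)) = 7.6158 <-- minimum

Closest pair: (-8, 2) and (-5, 9) with distance 7.6158

The closest pair is (-8, 2) and (-5, 9) with Euclidean distance 7.6158. For 6 points, brute-force pairwise comparison is shown above. For large n, the divide-and-conquer algorithm (sort by x, recurse on halves, check the dividing strip) achieves O(n log n).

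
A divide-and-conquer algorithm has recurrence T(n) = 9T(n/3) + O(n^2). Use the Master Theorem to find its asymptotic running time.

Master Theorem for T(n) = 9T(n/3) + O(n^2):

a = 9, b = 3, c = 2
log_b(a) = log_3(9) = 2.0000

Case 2: c = 2 = log_3(9) = 2.0000
T(n) = O(n^2 log n) = O(n^2 log n)

For T(n) = 9T(n/3) + O(n^2): log_3(9) = 2.0000. This is Case 2 of the Master Theorem (c = log_b(a), equal work at all levels), giving O(n^2 log n).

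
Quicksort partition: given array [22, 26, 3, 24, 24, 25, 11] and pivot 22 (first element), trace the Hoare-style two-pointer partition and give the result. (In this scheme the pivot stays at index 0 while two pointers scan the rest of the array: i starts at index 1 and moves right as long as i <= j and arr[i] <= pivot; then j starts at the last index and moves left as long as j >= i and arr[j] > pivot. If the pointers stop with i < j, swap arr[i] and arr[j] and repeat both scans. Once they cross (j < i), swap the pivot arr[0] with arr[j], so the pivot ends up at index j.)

Hoare-style two-pointer partition with pivot = 22:

Initial array: [22, 26, 3, 24, 24, 25, 11]

Pointers start at i = 1, j = 6.
i stops at index 1 (arr[1]=26 > 22), j stops at index 6 (arr[6]=11 <= 22): swap arr[1] and arr[6], array becomes [22, 11, 3, 24, 24, 25, 26]
i ends at 3, j ends at 2: the pointers have crossed (j < i), so scanning stops.

Swap pivot arr[0] with arr[2] to place pivot at position 2: [3, 11, 22, 24, 24, 25, 26]
Pivot position: 2

After partitioning with pivot 22, the array becomes [3, 11, 22, 24, 24, 25, 26]. The pivot is placed at index 2. All elements to the left of the pivot are <= 22, and all elements to the right are > 22.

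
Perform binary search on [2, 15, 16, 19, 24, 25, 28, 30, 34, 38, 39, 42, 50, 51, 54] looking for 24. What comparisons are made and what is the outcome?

Binary search for 24 in [2, 15, 16, 19, 24, 25, 28, 30, 34, 38, 39, 42, 50, 51, 54]:

lo=0, hi=14, mid=7, arr[mid]=30 -> 30 > 24, search left half
lo=0, hi=6, mid=3, arr[mid]=19 -> 19 < 24, search right half
lo=4, hi=6, mid=5, arr[mid]=25 -> 25 > 24, search left half
lo=4, hi=4, mid=4, arr[mid]=24 -> Found target at index 4!

Binary search finds 24 at index 4 after 4 comparisons. The search repeatedly halves the search space by comparing with the middle element.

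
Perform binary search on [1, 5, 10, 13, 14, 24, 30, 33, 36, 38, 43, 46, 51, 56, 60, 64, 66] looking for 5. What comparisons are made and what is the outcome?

Binary search for 5 in [1, 5, 10, 13, 14, 24, 30, 33, 36, 38, 43, 46, 51, 56, 60, 64, 66]:

lo=0, hi=16, mid=8, arr[mid]=36 -> 36 > 5, search left half
lo=0, hi=7, mid=3, arr[mid]=13 -> 13 > 5, search left half
lo=0, hi=2, mid=1, arr[mid]=5 -> Found target at index 1!

Binary search finds 5 at index 1 after 3 comparisons. The search repeatedly halves the search space by comparing with the middle element.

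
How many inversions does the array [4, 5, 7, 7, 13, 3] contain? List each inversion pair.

Finding inversions in [4, 5, 7, 7, 13, 3]:

(0, 5): arr[0]=4 > arr[5]=3
(1, 5): arr[1]=5 > arr[5]=3
(2, 5): arr[2]=7 > arr[5]=3
(3, 5): arr[3]=7 > arr[5]=3
(4, 5): arr[4]=13 > arr[5]=3

Total inversions: 5

The array has 5 inversion(s): (0,5), (1,5), (2,5), (3,5), (4,5). Each pair (i,j) satisfies i < j and arr[i] > arr[j].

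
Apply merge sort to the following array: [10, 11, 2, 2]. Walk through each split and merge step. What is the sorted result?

Merge sort trace:

Split: [10, 11, 2, 2] -> [10, 11] and [2, 2]
  Split: [10, 11] -> [10] and [11]
  Merge: [10] + [11] -> [10, 11]
  Split: [2, 2] -> [2] and [2]
  Merge: [2] + [2] -> [2, 2]
Merge: [10, 11] + [2, 2] -> [2, 2, 10, 11]

Final sorted array: [2, 2, 10, 11]

The merge sort proceeds by recursively splitting the array and merging sorted halves.
After all merges, the sorted array is [2, 2, 10, 11].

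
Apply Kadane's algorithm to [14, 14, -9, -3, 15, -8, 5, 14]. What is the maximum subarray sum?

Using Kadane's algorithm on [14, 14, -9, -3, 15, -8, 5, 14]:

Scanning through the array:
Position 1 (value 14): max_ending_here = 28, max_so_far = 28
Position 2 (value -9): max_ending_here = 19, max_so_far = 28
Position 3 (value -3): max_ending_here = 16, max_so_far = 28
Position 4 (value 15): max_ending_here = 31, max_so_far = 31
Position 5 (value -8): max_ending_here = 23, max_so_far = 31
Position 6 (value 5): max_ending_here = 28, max_so_far = 31
Position 7 (value 14): max_ending_here = 42, max_so_far = 42

Maximum subarray: [14, 14, -9, -3, 15, -8, 5, 14]
Maximum sum: 42

The maximum subarray is [14, 14, -9, -3, 15, -8, 5, 14] with sum 42. This subarray runs from index 0 to index 7.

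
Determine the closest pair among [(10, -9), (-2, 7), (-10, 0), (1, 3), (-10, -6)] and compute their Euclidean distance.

Computing all pairwise distances among 5 points:

d((10, -9), (-2, 7)) = 20.0
d((10, -9), (-10, 0)) = 21.9317
d((10, -9), (1, 3)) = 15.0
d((10, -9), (-10, -6)) = 20.2237
d((-2, 7), (-10, 0)) = 10.6301
d((-2, 7), (1, 3)) = 5.0 <-- minimum
d((-2, 7), (-10, -6)) = 15.2643
d((-10, 0), (1, 3)) = 11.4018
d((-10, 0), (-10, -6)) = 6.0
d((1, 3), (-10, -6)) = 14.2127

Closest pair: (-2, 7) and (1, 3) with distance 5.0

The closest pair is (-2, 7) and (1, 3) with Euclidean distance 5.0. For 5 points, brute-force pairwise comparison is shown above. For large n, the divide-and-conquer algorithm (sort by x, recurse on halves, check the dividing strip) achieves O(n log n).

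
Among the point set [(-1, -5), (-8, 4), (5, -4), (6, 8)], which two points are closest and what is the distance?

Computing all pairwise distances among 4 points:

d((-1, -5), (-8, 4)) = 11.4018
d((-1, -5), (5, -4)) = 6.0828 <-- minimum
d((-1, -5), (6, 8)) = 14.7648
d((-8, 4), (5, -4)) = 15.2643
d((-8, 4), (6, 8)) = 14.5602
d((5, -4), (6, 8)) = 12.0416

Closest pair: (-1, -5) and (5, -4) with distance 6.0828

The closest pair is (-1, -5) and (5, -4) with Euclidean distance 6.0828. For 4 points, brute-force pairwise comparison is shown above. For large n, the divide-and-conquer algorithm (sort by x, recurse on halves, check the dividing strip) achieves O(n log n).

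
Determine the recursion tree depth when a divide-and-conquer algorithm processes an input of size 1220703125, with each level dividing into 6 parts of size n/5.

For divide and conquer with division factor 5:

Problem sizes at each level:
Level 0: 1220703125
Level 1: 244140625
Level 2: 48828125
Level 3: 9765625
Level 4: 1953125
Level 5: 390625
Level 6: 78125
Level 7: 15625
Level 8: 3125
Level 9: 625
Level 10: 125
Level 11: 25
Level 12: 5
Level 13: 1

The root is level 0 and the size-1 base case is level 13 (the tree spans levels 0 through 13, i.e. 14 levels counting the root), so the depth is the number of divisions: log_5(1220703125) = 13

The recursion tree depth is log_5(1220703125) = 13. At each level, the problem size is divided by 5, so it takes 13 divisions to reduce to a base case of size 1. The algorithm makes 6 recursive calls at each level.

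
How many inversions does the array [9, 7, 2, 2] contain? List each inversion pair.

Finding inversions in [9, 7, 2, 2]:

(0, 1): arr[0]=9 > arr[1]=7
(0, 2): arr[0]=9 > arr[2]=2
(0, 3): arr[0]=9 > arr[3]=2
(1, 2): arr[1]=7 > arr[2]=2
(1, 3): arr[1]=7 > arr[3]=2

Total inversions: 5

The array has 5 inversion(s): (0,1), (0,2), (0,3), (1,2), (1,3). Each pair (i,j) satisfies i < j and arr[i] > arr[j].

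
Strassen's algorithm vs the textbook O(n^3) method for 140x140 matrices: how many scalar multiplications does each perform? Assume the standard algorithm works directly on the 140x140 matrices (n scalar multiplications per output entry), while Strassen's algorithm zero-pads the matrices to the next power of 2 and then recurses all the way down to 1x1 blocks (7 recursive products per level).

Matrix multiplication for 140x140 matrices:

Strassen's algorithm requires power-of-2 dimensions. Pad 140x140 to 256x256 (next power of 2).

Standard algorithm: 140^3 = 2744000 multiplications
Strassen's algorithm: 7^(log2(256)) = 7^8 = 5764801 multiplications
Difference: 2744000 - 5764801 = -3020801 (Strassen uses MORE here due to padding overhead — for small or just-over-power-of-2 n, padding can outweigh the per-level savings)

Standard: 2744000 multiplications (140^3). Strassen: 5764801 multiplications (7^8, after padding to 256x256). Strassen reduces 8 recursive multiplications to 7 at each level.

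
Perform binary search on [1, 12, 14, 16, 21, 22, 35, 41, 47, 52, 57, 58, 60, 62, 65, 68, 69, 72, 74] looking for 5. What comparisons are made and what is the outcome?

Binary search for 5 in [1, 12, 14, 16, 21, 22, 35, 41, 47, 52, 57, 58, 60, 62, 65, 68, 69, 72, 74]:

lo=0, hi=18, mid=9, arr[mid]=52 -> 52 > 5, search left half
lo=0, hi=8, mid=4, arr[mid]=21 -> 21 > 5, search left half
lo=0, hi=3, mid=1, arr[mid]=12 -> 12 > 5, search left half
lo=0, hi=0, mid=0, arr[mid]=1 -> 1 < 5, search right half
lo=1 > hi=0, target 5 not found

Binary search determines that 5 is not in the array after 4 comparisons. The search space was exhausted without finding the target.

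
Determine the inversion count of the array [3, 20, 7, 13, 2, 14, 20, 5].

Finding inversions in [3, 20, 7, 13, 2, 14, 20, 5]:

(0, 4): arr[0]=3 > arr[4]=2
(1, 2): arr[1]=20 > arr[2]=7
(1, 3): arr[1]=20 > arr[3]=13
(1, 4): arr[1]=20 > arr[4]=2
(1, 5): arr[1]=20 > arr[5]=14
(1, 7): arr[1]=20 > arr[7]=5
(2, 4): arr[2]=7 > arr[4]=2
(2, 7): arr[2]=7 > arr[7]=5
(3, 4): arr[3]=13 > arr[4]=2
(3, 7): arr[3]=13 > arr[7]=5
(5, 7): arr[5]=14 > arr[7]=5
(6, 7): arr[6]=20 > arr[7]=5

Total inversions: 12

The array has 12 inversion(s): (0,4), (1,2), (1,3), (1,4), (1,5), (1,7), (2,4), (2,7), (3,4), (3,7), (5,7), (6,7). Each pair (i,j) satisfies i < j and arr[i] > arr[j].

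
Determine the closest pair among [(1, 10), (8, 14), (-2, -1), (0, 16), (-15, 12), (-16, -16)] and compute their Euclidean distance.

Computing all pairwise distances among 6 points:

d((1, 10), (8, 14)) = 8.0623
d((1, 10), (-2, -1)) = 11.4018
d((1, 10), (0, 16)) = 6.0828 <-- minimum
d((1, 10), (-15, 12)) = 16.1245
d((1, 10), (-16, -16)) = 31.0644
d((8, 14), (-2, -1)) = 18.0278
d((8, 14), (0, 16)) = 8.2462
d((8, 14), (-15, 12)) = 23.0868
d((8, 14), (-16, -16)) = 38.4187
d((-2, -1), (0, 16)) = 17.1172
d((-2, -1), (-15, 12)) = 18.3848
d((-2, -1), (-16, -16)) = 20.5183
d((0, 16), (-15, 12)) = 15.5242
d((0, 16), (-16, -16)) = 35.7771
d((-15, 12), (-16, -16)) = 28.0179

Closest pair: (1, 10) and (0, 16) with distance 6.0828

The closest pair is (1, 10) and (0, 16) with Euclidean distance 6.0828. For 6 points, brute-force pairwise comparison is shown above. For large n, the divide-and-conquer algorithm (sort by x, recurse on halves, check the dividing strip) achieves O(n log n).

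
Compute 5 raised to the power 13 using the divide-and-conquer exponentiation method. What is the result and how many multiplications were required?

Computing 5^13 by squaring (build up from 5^1; each line after the first costs one multiplication):

5^1 = 5
5^2 = (5^1)^2 = 5^2 = 25
5^3 = 5 * 5^2 = 5 * 25 = 125
5^6 = (5^3)^2 = 125^2 = 15625
5^12 = (5^6)^2 = 15625^2 = 244140625
5^13 = 5 * 5^12 = 5 * 244140625 = 1220703125

Result: 1220703125
Multiplications needed: 5 (5 lines after 5^1)

5^13 = 1220703125. Using exponentiation by squaring, this requires 5 multiplications. The key idea: if the exponent is even, square the half-power; if odd, multiply by the base once.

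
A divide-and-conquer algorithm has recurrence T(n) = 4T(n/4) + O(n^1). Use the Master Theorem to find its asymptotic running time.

Master Theorem for T(n) = 4T(n/4) + O(n^1):

a = 4, b = 4, c = 1
log_b(a) = log_4(4) = 1.0000

Case 2: c = 1 = log_4(4) = 1.0000
T(n) = O(n^1 log n) = O(n log n)

For T(n) = 4T(n/4) + O(n^1): log_4(4) = 1.0000. This is Case 2 of the Master Theorem (c = log_b(a), equal work at all levels), giving O(n log n).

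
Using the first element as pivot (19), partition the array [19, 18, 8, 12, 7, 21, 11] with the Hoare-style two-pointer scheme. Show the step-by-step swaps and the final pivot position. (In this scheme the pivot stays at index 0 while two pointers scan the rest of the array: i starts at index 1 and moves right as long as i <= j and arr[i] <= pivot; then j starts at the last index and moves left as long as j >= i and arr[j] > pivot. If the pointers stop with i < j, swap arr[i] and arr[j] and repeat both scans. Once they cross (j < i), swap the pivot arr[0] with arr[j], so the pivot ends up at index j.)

Hoare-style two-pointer partition with pivot = 19:

Initial array: [19, 18, 8, 12, 7, 21, 11]

Pointers start at i = 1, j = 6.
i stops at index 5 (arr[5]=21 > 19), j stops at index 6 (arr[6]=11 <= 19): swap arr[5] and arr[6], array becomes [19, 18, 8, 12, 7, 11, 21]
i ends at 6, j ends at 5: the pointers have crossed (j < i), so scanning stops.

Swap pivot arr[0] with arr[5] to place pivot at position 5: [11, 18, 8, 12, 7, 19, 21]
Pivot position: 5

After partitioning with pivot 19, the array becomes [11, 18, 8, 12, 7, 19, 21]. The pivot is placed at index 5. All elements to the left of the pivot are <= 19, and all elements to the right are > 19.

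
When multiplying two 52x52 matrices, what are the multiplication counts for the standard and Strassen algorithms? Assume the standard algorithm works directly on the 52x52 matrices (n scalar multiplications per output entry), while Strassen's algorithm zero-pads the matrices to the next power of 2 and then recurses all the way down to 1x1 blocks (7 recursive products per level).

Matrix multiplication for 52x52 matrices:

Strassen's algorithm requires power-of-2 dimensions. Pad 52x52 to 64x64 (next power of 2).

Standard algorithm: 52^3 = 140608 multiplications
Strassen's algorithm: 7^(log2(64)) = 7^6 = 117649 multiplications
Savings: 140608 - 117649 = 22959 multiplications

Standard: 140608 multiplications (52^3). Strassen: 117649 multiplications (7^6, after padding to 64x64). Strassen reduces 8 recursive multiplications to 7 at each level.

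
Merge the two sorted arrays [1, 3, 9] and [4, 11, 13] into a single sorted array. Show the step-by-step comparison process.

Merging process:

Compare 1 vs 4: take 1 from left. Merged: [1]
Compare 3 vs 4: take 3 from left. Merged: [1, 3]
Compare 9 vs 4: take 4 from right. Merged: [1, 3, 4]
Compare 9 vs 11: take 9 from left. Merged: [1, 3, 4, 9]
Append remaining from right: [11, 13]. Merged: [1, 3, 4, 9, 11, 13]

Final merged array: [1, 3, 4, 9, 11, 13]
Total comparisons: 4

The merged array is [1, 3, 4, 9, 11, 13], requiring 4 comparisons. The merge step runs in O(n) time where n is the total number of elements.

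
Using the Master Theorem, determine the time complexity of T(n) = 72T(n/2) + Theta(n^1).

Master Theorem for T(n) = 72T(n/2) + O(n^1):

a = 72, b = 2, c = 1
log_b(a) = log_2(72) = 6.1699

Case 1: c = 1 < log_2(72) = 6.1699
T(n) = O(n^(log_2 72))

For T(n) = 72T(n/2) + O(n^1): log_2(72) = 6.1699. This is Case 1 of the Master Theorem (c < log_b(a), work dominated by leaves), giving O(n^(log_2 72)).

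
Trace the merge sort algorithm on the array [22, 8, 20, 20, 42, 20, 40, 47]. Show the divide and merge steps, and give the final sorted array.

Merge sort trace:

Split: [22, 8, 20, 20, 42, 20, 40, 47] -> [22, 8, 20, 20] and [42, 20, 40, 47]
  Split: [22, 8, 20, 20] -> [22, 8] and [20, 20]
    Split: [22, 8] -> [22] and [8]
    Merge: [22] + [8] -> [8, 22]
    Split: [20, 20] -> [20] and [20]
    Merge: [20] + [20] -> [20, 20]
  Merge: [8, 22] + [20, 20] -> [8, 20, 20, 22]
  Split: [42, 20, 40, 47] -> [42, 20] and [40, 47]
    Split: [42, 20] -> [42] and [20]
    Merge: [42] + [20] -> [20, 42]
    Split: [40, 47] -> [40] and [47]
    Merge: [40] + [47] -> [40, 47]
  Merge: [20, 42] + [40, 47] -> [20, 40, 42, 47]
Merge: [8, 20, 20, 22] + [20, 40, 42, 47] -> [8, 20, 20, 20, 22, 40, 42, 47]

Final sorted array: [8, 20, 20, 20, 22, 40, 42, 47]

The merge sort proceeds by recursively splitting the array and merging sorted halves.
After all merges, the sorted array is [8, 20, 20, 20, 22, 40, 42, 47].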